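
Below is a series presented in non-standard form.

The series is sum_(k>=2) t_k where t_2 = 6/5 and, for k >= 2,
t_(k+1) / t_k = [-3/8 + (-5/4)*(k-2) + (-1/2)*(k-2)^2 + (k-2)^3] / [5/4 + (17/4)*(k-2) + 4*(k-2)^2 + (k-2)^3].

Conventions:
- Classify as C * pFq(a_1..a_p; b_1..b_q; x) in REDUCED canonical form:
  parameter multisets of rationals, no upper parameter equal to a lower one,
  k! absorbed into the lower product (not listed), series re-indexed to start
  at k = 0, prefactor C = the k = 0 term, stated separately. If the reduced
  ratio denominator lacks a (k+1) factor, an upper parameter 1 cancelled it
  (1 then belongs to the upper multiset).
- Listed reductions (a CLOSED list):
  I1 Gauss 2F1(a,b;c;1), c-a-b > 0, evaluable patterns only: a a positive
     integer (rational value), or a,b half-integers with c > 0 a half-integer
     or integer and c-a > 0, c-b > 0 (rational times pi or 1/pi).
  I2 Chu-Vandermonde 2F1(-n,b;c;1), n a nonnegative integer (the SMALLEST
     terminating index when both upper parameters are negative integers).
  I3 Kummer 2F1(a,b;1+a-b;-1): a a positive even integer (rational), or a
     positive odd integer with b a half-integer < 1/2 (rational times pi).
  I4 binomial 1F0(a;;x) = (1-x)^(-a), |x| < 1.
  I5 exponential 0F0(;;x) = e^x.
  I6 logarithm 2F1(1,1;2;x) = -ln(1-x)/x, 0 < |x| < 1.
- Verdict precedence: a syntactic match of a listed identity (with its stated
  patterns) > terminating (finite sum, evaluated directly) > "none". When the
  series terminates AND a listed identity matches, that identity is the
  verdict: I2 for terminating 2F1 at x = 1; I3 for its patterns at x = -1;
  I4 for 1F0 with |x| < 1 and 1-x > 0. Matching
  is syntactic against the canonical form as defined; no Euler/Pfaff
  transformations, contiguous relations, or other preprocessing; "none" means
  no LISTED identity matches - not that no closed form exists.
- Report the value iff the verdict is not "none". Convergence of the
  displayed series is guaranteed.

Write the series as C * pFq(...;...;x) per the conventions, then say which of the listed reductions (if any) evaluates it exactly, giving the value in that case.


x = 1 here; the reduced form reads 2F1, upper {-3/2, 1/2}, lower {5/2}, C = 6/5. Verdict (x = 1): Gauss's theorem I1 (half-integer case) applies (x = 1; upper {-3/2, 1/2} half-integers, c = 5/2 in the evaluable pattern). Exact value: (9/32) * pi.

First insight: t_0 being 6/5, roots of the ratio polynomials (C = 6/5, x = 1) are the negated parameters.
Consecutive-term ratio: r(k) = 1 * (k-3/2) (k+1/2) / [(k+5/2) (k+1)] - rational; roots negated = parameters, x = 1, C = 6/5.


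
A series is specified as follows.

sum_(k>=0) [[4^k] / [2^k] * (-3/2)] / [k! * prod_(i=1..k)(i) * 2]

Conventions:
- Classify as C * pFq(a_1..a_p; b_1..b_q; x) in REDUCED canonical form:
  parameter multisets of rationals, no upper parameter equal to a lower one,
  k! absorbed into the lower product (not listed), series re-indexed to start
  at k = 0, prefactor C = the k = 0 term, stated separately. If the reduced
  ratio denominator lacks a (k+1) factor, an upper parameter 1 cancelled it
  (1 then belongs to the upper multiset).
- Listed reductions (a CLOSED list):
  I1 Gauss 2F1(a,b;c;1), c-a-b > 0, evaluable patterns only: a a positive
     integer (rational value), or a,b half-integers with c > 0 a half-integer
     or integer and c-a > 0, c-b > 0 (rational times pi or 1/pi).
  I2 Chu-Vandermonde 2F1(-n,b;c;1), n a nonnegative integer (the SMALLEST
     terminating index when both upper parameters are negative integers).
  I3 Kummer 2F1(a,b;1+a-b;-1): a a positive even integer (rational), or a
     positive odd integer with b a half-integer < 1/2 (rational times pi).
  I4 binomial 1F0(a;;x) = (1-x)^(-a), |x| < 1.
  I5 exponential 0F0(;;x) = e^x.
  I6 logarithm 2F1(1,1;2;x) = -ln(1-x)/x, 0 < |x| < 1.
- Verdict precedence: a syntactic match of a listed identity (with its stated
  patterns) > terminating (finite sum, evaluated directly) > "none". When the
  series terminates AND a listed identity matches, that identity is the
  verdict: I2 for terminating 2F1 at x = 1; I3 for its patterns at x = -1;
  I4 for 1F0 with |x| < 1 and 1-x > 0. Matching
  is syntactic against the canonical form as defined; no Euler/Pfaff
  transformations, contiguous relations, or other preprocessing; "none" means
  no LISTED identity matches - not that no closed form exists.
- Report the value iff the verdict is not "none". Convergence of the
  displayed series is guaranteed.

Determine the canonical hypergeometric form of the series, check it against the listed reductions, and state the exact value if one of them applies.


Prefactor -3/4, argument 2: 0F1 with upper {-} over lower {1}. Verdict: no listed reduction: x = 2 and upper {-} fail every I1-I6 pattern.

Key observation: t_0 being -3/4, the constant factors (C = -3/4, x = 2) combine into one prefactor.
Ratio: r(k) = 2 * 1 / [(k+1) (k+1)] ; factor over Q: parameters, x = 2, and C = -3/4.


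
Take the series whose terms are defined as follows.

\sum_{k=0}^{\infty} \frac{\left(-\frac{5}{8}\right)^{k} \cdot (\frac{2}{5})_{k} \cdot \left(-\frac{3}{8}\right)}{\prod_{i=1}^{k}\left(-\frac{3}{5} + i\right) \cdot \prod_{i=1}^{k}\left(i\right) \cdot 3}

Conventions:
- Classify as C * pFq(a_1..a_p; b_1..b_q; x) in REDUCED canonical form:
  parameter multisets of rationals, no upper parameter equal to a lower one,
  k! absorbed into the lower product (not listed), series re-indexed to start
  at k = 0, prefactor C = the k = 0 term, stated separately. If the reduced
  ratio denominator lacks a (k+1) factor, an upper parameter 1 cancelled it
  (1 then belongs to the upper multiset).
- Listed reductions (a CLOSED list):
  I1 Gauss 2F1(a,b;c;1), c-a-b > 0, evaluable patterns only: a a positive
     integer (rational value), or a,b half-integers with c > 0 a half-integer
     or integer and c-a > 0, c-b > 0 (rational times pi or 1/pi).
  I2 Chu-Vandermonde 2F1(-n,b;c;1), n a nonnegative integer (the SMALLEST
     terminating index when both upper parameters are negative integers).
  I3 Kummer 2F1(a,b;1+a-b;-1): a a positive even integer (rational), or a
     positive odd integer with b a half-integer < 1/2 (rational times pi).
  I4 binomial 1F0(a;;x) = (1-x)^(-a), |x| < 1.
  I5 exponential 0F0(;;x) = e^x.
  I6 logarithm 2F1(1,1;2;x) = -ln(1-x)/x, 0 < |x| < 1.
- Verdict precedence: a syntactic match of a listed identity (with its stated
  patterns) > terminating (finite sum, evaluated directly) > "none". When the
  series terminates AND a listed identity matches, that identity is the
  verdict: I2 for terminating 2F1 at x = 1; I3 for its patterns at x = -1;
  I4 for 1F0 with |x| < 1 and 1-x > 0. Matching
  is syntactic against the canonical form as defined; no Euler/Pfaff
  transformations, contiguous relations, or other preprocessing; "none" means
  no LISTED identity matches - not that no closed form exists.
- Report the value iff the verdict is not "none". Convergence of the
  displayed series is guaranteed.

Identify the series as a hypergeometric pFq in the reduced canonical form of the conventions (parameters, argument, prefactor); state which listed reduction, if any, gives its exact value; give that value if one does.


This is -\frac{1}{8} * 0F0(-; -; -\frac{5}{8}) in reduced canonical form. Verdict at x = -\frac{5}{8}: the I5 exponential reduction matches (the 0F0 exponential series at x = -\frac{5}{8}). Sum: \left(-\frac{1}{8}\right) \cdot e^{-\frac{5}{8}}.

Key observation: from the first term -\frac{1}{8}: the constant factors (C = -1/8, x = -5/8) combine into one prefactor.
Ratio: r(k) = -\frac{5}{8} * 1 / [(k+1)] - rational in k, leading ratio -\frac{5}{8}; with t_0 = -\frac{1}{8}, classification follows.


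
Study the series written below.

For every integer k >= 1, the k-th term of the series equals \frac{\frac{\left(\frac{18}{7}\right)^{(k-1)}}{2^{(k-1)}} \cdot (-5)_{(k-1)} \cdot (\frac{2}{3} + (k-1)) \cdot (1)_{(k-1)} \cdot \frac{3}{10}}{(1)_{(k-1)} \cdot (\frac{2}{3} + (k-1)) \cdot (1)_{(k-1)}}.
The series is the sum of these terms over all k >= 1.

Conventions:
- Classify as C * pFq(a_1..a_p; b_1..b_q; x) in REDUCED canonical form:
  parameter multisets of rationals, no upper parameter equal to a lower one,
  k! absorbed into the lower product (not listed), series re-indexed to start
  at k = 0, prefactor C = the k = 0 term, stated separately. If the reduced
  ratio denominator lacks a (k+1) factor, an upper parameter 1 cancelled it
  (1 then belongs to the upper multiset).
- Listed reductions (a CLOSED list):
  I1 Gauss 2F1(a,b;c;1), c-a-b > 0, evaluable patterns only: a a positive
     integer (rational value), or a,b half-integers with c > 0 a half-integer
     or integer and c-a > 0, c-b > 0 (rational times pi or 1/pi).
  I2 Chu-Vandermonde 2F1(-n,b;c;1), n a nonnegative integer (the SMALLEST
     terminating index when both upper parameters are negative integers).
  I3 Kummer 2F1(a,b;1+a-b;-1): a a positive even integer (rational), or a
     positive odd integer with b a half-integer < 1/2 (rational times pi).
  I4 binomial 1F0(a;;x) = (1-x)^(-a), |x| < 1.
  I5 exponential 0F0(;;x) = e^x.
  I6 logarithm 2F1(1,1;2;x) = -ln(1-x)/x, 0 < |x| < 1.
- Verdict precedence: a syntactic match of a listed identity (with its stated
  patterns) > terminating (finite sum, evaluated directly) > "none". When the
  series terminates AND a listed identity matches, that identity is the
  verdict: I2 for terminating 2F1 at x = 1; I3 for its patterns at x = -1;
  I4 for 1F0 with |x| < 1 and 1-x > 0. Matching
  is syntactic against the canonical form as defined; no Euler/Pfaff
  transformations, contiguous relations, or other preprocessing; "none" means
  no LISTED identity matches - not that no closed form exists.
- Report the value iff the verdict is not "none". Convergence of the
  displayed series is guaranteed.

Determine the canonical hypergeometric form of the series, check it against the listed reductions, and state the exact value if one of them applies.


Structural cue: from the first term \frac{3}{10}: k + 2/3 divides numerator and denominator alike; C = 3/10 after cancelling.
Step ratio: r(k) = \frac{9}{7} * (k-5) / [(k+1)] - rational in k. x = \frac{9}{7}; t_0 = \frac{3}{10}; negate the roots.

x = \frac{9}{7} here; the reduced form reads 1F0, upper {-5}, lower {-}, C = \frac{3}{10}. Verdict: terminating - upper -5 stops the sum at k = 5; the 6 terms are added exactly. Sum: -\frac{48}{84035}.


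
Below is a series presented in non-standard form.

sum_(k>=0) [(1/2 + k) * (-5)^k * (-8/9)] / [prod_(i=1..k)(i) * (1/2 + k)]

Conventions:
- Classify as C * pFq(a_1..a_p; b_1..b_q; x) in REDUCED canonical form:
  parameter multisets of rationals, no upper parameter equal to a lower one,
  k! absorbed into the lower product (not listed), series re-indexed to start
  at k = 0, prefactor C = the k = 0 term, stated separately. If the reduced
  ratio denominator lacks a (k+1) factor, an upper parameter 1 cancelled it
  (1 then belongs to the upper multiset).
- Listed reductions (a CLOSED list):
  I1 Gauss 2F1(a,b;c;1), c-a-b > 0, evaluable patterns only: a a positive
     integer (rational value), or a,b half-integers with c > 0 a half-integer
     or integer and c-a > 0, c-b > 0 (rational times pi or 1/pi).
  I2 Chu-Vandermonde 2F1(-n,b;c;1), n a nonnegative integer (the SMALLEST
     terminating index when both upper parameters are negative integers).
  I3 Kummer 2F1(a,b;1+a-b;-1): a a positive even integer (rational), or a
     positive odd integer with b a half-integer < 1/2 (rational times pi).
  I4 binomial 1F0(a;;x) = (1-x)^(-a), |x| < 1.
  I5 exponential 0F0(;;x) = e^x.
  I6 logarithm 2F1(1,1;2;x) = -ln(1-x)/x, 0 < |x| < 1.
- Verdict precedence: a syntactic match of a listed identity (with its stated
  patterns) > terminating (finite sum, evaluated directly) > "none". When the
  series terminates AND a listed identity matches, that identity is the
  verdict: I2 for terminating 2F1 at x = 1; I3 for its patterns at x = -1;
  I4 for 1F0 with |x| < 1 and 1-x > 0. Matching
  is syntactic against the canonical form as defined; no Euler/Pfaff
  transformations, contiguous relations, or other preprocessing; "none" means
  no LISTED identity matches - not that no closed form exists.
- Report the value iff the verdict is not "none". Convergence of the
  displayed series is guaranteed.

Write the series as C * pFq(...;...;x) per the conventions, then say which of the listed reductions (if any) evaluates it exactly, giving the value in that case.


Prefactor -8/9, argument -5: 0F0 with upper {-} over lower {-}. Verdict: the exponential series (I5) matches (the 0F0 exponential series at x = -5). Its exact value is (-8/9) * e^(-5).

The tell: x = (-5) and striking the common factor k + 1/2 reduces the term (prefactor -8/9).
Ratio: r(k) = (-5) * 1 / [(k+1)] - poly over poly, x = (-5) from leading terms; C = -8/9 at k = 0.


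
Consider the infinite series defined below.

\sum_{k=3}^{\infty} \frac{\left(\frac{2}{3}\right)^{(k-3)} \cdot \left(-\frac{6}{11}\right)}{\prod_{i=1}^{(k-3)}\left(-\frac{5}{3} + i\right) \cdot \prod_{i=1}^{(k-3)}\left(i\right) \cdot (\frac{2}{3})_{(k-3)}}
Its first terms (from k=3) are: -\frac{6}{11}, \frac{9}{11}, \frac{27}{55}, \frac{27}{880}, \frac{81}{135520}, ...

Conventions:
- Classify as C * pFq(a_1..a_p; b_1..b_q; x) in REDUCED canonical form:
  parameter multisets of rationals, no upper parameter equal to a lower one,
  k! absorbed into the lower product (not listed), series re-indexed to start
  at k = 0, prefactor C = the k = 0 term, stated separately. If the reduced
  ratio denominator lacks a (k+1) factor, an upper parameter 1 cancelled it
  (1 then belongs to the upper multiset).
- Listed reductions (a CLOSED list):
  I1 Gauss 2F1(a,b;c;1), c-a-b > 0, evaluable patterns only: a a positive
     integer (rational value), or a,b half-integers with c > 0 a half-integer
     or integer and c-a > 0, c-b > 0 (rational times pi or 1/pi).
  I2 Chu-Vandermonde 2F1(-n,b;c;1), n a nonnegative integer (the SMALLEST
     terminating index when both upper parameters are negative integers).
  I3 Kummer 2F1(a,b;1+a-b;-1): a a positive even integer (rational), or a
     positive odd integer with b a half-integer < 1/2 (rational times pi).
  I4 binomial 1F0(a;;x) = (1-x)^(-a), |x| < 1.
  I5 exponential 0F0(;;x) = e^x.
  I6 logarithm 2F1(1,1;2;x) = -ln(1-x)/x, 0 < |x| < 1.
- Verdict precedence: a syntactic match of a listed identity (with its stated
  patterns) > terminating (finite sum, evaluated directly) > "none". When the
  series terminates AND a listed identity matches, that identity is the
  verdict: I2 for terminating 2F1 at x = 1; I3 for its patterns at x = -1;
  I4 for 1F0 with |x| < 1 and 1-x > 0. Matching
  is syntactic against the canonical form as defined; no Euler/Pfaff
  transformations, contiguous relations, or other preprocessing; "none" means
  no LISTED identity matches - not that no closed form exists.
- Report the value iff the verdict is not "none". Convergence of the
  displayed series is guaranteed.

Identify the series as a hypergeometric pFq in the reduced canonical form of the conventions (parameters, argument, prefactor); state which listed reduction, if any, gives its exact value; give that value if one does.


Canonical form: C = -\frac{6}{11} times 0F2 with upper {-}, lower {-\frac{2}{3}, \frac{2}{3}}, x = \frac{2}{3}. Verdict: none - at argument \frac{2}{3} the multisets {-} ; {-\frac{2}{3}, \frac{2}{3}} match no listed identity.

Structural cue: from the first term -\frac{6}{11}: the product of the first k integers (prefactor -6/11) is k!.
Ratio: r(k) = \frac{2}{3} * 1 / [(k-\frac{2}{3}) (k+\frac{2}{3}) (k+1)] - rational in k, leading ratio \frac{2}{3}; with t_0 = -\frac{6}{11}, classification follows.


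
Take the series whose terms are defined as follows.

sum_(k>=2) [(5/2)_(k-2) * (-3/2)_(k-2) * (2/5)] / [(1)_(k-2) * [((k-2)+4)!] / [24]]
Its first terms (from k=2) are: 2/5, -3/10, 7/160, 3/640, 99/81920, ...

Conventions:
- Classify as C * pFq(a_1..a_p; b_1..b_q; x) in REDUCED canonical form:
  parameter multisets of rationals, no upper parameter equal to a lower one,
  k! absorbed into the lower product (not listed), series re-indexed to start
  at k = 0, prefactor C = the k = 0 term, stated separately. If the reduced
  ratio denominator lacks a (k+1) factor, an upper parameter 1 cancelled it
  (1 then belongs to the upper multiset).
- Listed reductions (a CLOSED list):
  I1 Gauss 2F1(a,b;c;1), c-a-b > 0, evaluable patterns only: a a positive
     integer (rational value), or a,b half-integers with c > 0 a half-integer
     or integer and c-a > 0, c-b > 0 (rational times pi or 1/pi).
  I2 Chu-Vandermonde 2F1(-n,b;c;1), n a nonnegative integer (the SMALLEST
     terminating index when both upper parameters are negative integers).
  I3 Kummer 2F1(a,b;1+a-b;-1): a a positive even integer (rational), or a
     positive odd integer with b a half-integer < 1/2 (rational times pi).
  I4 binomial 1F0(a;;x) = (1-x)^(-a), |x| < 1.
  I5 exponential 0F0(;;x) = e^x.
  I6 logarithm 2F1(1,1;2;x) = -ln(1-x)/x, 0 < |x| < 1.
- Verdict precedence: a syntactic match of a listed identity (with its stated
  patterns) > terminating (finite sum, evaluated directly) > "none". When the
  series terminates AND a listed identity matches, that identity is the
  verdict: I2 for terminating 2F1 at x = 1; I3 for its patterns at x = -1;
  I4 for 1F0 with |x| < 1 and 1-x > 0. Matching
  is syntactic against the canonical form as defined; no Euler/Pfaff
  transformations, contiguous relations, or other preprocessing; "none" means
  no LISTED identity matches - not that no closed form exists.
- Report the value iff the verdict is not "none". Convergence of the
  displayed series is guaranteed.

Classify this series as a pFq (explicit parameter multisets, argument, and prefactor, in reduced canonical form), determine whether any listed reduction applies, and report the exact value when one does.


Canonical form: C = 2/5 times 2F1 with upper {-3/2, 5/2}, lower {5}, x = 1. Verdict: Gauss (I1, half-integer pattern) applies (x = 1; upper {-3/2, 5/2} half-integers, c = 5 in the evaluable pattern). Its exact value is (8192/17325) / pi.

First insight: from the first term 2/5: the denominator's factorial ratio (C = 2/5) is a lower Pochhammer.
Adjacent-term ratio: r(k) = 1 * (k-3/2) (k+5/2) / [(k+5) (k+1)] - rational; roots negated = parameters, x = 1, C = 2/5.


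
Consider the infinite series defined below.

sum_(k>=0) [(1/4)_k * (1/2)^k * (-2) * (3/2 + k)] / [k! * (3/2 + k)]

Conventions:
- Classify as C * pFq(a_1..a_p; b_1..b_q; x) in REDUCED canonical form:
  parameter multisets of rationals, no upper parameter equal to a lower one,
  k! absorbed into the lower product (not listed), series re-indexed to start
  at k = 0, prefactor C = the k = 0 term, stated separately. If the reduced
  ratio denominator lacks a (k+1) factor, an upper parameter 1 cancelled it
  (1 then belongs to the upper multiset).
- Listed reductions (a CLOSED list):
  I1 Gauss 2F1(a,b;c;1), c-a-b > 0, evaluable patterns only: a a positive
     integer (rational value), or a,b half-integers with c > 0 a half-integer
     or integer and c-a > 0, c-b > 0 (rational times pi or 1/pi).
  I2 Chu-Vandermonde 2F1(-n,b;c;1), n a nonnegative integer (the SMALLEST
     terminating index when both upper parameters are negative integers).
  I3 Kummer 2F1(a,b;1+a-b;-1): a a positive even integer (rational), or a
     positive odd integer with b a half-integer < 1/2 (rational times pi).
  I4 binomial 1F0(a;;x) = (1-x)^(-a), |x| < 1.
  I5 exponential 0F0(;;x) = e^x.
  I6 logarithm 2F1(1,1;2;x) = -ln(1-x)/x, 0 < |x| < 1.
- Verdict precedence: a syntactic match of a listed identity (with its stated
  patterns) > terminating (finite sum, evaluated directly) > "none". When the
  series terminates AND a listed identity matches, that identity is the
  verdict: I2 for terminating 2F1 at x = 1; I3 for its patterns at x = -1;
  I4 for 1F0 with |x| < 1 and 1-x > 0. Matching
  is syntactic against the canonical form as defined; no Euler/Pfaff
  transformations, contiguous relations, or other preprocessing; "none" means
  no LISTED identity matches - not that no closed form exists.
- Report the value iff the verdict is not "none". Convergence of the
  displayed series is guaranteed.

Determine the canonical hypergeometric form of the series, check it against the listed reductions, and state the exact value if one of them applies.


Prefactor -2, argument 1/2: 1F0 with upper {1/4} over lower {-}. Verdict at x = 1/2: the I4 binomial reduction matches (the 1F0 binomial series: exponent -1/4, x = 1/2). Hence: (-2) * (1/2)^(-1/4).

First insight: from the first term -2: the factor k + 3/2 cancels (top and bottom), leaving C = -2.
Consecutive-term ratio: r(k) = (1/2) * (k+1/4) / [(k+1)] ; factor over Q: parameters, x = (1/2), and C = -2.


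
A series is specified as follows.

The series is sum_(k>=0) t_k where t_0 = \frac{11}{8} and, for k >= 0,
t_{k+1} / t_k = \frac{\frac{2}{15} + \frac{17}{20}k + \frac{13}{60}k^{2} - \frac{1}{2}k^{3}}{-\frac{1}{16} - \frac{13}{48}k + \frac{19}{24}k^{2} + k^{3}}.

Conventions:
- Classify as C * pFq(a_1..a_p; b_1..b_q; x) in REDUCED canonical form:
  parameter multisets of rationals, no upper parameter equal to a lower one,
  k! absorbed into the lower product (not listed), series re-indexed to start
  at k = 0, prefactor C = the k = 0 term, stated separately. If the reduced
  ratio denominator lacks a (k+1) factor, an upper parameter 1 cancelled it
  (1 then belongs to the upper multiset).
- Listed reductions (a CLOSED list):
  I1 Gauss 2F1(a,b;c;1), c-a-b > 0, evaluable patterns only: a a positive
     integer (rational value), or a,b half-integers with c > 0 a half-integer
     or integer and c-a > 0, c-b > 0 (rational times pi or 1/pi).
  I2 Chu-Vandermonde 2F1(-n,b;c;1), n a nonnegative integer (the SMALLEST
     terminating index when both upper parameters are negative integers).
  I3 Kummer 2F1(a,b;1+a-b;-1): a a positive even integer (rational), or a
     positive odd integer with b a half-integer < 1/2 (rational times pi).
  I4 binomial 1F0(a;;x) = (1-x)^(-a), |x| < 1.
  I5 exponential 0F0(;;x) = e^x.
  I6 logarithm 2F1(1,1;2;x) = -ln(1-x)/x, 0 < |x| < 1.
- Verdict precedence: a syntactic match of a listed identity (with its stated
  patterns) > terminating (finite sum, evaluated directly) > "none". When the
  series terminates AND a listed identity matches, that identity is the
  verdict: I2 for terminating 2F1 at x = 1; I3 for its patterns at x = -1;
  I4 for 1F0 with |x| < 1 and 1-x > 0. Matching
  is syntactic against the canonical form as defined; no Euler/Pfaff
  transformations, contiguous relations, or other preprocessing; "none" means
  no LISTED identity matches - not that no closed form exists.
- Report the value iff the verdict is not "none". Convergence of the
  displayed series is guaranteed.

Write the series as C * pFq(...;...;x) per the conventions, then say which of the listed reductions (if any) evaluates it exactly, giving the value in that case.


This is \frac{11}{8} * 2F1(-\frac{8}{5}, 1; -\frac{3}{8}; -\frac{1}{2}) in reduced canonical form. Verdict: none. A 2F1 with upper {-\frac{8}{5}, 1} fits none of I1-I6 at x = -\frac{1}{2}; the sum runs forever.

First insight: t_0 = \frac{11}{8} here, and factor the ratio over Q (prefactor 11/8): negated roots = parameters.
Term ratio: r(k) = -\frac{1}{2} * (k-\frac{8}{5}) (k+1) / [(k-\frac{3}{8}) (k+1)] - rational in k. x = -\frac{1}{2}; t_0 = \frac{11}{8}; negate the roots.


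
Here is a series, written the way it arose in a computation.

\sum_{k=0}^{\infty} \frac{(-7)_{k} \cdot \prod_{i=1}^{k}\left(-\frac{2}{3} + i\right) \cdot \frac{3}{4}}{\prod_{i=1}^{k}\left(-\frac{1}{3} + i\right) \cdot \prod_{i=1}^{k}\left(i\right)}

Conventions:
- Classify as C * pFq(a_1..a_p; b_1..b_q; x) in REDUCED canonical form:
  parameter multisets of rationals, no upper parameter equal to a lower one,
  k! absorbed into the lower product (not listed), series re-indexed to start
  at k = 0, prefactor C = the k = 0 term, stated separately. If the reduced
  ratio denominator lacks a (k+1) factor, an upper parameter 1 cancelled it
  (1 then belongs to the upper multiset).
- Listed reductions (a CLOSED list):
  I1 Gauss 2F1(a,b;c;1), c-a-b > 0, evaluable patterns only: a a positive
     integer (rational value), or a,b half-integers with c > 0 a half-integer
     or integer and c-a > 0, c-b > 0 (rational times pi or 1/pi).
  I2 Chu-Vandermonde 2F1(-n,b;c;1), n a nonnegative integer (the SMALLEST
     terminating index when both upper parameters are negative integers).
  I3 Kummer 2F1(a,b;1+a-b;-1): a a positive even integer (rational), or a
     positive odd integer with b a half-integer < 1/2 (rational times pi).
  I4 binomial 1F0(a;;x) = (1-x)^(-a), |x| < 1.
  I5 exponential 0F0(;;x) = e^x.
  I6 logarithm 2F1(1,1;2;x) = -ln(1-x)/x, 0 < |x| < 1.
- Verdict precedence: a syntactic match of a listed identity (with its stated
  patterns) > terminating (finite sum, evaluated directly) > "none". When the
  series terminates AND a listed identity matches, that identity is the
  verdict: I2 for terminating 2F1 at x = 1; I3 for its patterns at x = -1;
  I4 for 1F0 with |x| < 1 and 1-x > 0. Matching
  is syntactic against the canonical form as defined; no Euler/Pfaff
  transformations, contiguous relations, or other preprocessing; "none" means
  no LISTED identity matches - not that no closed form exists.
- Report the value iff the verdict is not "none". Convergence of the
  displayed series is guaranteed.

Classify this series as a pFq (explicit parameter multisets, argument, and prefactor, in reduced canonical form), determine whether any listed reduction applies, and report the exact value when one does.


First insight: with t_0 = \frac{3}{4}, the lower running product (prefactor 3/4) is a rising factorial.
Step ratio: r(k) = 1 * (k-7) (k+\frac{1}{3}) / [(k+\frac{2}{3}) (k+1)] - rational in k, leading ratio 1; with t_0 = \frac{3}{4}, classification follows.

Canonical form: C = \frac{3}{4} times 2F1 with upper {-7, \frac{1}{3}}, lower {\frac{2}{3}}, x = 1. Verdict: Chu-Vandermonde (I2) applies (terminating 2F1 at x = 1 with n = 7, b = 1/3, c = \frac{2}{3}). Exact value: \frac{741}{3740}.


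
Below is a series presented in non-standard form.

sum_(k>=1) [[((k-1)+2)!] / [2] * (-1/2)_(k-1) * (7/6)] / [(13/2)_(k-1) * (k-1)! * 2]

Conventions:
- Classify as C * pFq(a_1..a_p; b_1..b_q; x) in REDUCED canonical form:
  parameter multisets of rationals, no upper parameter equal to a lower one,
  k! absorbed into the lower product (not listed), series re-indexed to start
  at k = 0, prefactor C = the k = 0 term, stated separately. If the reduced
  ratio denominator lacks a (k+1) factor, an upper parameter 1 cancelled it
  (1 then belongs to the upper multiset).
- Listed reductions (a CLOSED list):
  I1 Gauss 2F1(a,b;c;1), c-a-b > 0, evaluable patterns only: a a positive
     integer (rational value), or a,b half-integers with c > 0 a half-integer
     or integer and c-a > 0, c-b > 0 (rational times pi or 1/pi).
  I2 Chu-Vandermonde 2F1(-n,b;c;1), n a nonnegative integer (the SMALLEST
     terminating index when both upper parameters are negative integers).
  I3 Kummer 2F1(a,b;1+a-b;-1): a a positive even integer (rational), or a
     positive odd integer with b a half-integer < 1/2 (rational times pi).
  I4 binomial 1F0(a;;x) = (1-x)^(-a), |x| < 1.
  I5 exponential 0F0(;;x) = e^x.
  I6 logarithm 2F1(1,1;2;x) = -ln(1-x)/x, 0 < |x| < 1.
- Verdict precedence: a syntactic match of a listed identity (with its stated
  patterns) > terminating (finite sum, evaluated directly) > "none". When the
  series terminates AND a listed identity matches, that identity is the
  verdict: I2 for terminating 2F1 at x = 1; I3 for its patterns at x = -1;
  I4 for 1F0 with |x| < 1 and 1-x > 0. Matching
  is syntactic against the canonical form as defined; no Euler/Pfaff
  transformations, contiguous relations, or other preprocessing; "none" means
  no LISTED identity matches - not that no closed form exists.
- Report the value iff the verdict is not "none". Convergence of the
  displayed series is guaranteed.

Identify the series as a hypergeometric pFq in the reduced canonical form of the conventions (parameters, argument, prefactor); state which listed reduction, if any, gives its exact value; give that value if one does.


With C = 7/12: the canonical form is 2F1(-1/2, 3; 13/2; 1). Verdict: this is the Gauss summation I1 (x = 1: the Gamma ratio telescopes since c-a-b = 4 > 0 and a = 3 in Z>0). Value: 539/1280.

First insight: from the first term 7/12: the constant factors (C = 7/12) combine into one prefactor.
Term ratio: r(k) = 1 * (k-1/2) (k+3) / [(k+13/2) (k+1)] ; factor over Q: parameters, x = 1, and C = 7/12.


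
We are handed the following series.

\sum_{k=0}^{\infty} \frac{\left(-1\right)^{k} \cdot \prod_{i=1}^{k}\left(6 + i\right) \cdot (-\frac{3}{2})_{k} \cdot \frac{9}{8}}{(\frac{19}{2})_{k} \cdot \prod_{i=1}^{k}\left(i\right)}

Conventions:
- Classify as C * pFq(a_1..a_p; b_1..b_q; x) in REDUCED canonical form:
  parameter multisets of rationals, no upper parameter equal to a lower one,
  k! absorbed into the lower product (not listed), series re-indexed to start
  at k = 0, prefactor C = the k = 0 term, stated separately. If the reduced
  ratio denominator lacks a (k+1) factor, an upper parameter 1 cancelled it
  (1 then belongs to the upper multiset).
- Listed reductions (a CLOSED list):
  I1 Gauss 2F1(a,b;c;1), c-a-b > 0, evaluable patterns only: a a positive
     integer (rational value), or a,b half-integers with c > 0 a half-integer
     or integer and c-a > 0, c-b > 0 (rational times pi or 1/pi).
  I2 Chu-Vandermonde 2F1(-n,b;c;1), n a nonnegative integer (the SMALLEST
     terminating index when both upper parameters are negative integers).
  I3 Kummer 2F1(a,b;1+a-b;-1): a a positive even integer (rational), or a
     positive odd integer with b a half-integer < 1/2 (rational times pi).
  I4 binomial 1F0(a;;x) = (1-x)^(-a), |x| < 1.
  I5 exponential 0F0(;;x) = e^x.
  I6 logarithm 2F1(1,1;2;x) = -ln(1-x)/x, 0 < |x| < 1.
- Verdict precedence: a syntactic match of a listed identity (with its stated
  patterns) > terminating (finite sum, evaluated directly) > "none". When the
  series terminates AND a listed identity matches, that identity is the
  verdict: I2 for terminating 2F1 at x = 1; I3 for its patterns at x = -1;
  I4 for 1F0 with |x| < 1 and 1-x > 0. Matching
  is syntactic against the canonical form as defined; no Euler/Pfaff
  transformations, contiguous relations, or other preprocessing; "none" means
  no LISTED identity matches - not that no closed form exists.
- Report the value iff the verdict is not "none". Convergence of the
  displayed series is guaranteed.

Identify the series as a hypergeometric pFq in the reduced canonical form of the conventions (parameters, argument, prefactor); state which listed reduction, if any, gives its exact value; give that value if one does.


Prefactor \frac{9}{8}, argument -1: 2F1 with upper {-\frac{3}{2}, 7} over lower {\frac{19}{2}}. Verdict: this is the Kummer evaluation I3 (x = -1; c = \frac{19}{2} equals 1+a-b for upper {-\frac{3}{2}, 7}: listed pattern). Sum: \frac{6891885}{8388608} \cdot \pi.

First insight: from the first term \frac{9}{8}: the running product (C = 9/8, x = -1) telescopes to a rising factorial.
Term ratio: r(k) = -1 * (k-\frac{3}{2}) (k+7) / [(k+\frac{19}{2}) (k+1)] - rational; roots negated = parameters, x = -1, C = \frac{9}{8}.


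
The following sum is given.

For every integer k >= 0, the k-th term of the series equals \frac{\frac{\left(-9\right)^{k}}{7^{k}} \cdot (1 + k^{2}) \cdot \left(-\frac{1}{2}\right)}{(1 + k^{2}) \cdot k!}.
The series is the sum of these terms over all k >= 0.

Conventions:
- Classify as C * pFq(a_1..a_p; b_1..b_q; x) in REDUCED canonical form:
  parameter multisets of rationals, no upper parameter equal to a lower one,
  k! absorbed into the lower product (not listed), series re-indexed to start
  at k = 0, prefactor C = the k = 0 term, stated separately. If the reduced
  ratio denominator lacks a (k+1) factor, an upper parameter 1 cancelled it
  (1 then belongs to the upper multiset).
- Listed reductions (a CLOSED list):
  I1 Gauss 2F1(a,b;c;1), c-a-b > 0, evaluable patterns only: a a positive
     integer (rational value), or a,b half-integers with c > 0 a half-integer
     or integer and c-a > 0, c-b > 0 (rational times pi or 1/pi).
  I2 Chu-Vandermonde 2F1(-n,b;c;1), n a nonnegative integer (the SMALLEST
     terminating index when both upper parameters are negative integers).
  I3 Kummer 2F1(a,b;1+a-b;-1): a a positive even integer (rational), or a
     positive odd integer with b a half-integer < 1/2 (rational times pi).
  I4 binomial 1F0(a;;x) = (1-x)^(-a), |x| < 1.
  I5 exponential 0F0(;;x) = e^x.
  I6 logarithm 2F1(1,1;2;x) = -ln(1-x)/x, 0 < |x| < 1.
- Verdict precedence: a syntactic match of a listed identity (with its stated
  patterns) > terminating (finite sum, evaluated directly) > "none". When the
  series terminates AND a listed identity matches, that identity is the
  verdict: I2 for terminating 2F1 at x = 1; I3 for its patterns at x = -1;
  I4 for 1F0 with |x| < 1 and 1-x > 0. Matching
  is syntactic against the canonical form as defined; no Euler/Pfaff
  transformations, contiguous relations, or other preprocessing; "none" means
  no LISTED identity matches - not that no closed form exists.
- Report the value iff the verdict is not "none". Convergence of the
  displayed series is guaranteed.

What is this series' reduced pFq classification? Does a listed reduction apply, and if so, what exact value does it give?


Canonical form: C = -\frac{1}{2} times 0F0 with upper {-}, lower {-}, x = -\frac{9}{7}. Verdict (x = -\frac{9}{7}): exponential (I5) applies (the 0F0 exponential series at x = -\frac{9}{7}). Sum: \left(-\frac{1}{2}\right) \cdot e^{-\frac{9}{7}}.

Structural cue: from the first term -\frac{1}{2}: the factor k^2 + 1 cancels (top and bottom), leaving prefactor -1/2.
Adjacent-term ratio: r(k) = -\frac{9}{7} * 1 / [(k+1)] - rational in k, leading ratio -\frac{9}{7}; with t_0 = -\frac{1}{2}, classification follows.


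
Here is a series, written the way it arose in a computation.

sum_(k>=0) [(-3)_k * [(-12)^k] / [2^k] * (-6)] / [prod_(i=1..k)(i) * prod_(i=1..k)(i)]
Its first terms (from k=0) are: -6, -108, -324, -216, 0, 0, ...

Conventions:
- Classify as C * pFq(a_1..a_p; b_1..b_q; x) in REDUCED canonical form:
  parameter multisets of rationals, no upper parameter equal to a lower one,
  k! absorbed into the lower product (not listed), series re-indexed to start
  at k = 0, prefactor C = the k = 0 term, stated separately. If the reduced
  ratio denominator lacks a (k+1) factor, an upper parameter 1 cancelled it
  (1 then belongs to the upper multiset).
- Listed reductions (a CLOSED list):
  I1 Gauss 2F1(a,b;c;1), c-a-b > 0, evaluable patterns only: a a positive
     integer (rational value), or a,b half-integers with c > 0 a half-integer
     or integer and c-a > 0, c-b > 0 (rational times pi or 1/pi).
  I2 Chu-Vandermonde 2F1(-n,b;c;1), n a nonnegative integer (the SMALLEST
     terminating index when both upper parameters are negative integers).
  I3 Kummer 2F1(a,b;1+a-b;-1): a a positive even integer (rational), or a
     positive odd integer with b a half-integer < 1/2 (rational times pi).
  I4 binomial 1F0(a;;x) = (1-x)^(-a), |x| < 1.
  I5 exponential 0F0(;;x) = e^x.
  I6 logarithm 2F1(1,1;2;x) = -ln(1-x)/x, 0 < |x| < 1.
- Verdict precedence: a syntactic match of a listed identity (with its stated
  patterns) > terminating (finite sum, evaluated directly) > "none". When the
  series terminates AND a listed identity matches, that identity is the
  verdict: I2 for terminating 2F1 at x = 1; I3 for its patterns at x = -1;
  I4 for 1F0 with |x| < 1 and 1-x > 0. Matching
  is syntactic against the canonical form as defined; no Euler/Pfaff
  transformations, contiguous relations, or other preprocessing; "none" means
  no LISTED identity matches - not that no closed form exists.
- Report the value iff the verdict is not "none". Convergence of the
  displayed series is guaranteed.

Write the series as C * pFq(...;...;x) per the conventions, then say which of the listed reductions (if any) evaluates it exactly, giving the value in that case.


At argument -6: a 1F1 with upper {-3}, lower {1}, scaled by C = -6. Verdict: terminating - no listed pattern fits, but -3 in the upper list cuts the series at k = 3; direct evaluation. Hence: -654.

Structural cue: x = (-6) and the product of the first k integers (C = -6, x = -6) is k!.
Consecutive-term ratio: r(k) = (-6) * (k-3) / [(k+1) (k+1)] - rational in k. x = (-6); t_0 = -6; negate the roots.


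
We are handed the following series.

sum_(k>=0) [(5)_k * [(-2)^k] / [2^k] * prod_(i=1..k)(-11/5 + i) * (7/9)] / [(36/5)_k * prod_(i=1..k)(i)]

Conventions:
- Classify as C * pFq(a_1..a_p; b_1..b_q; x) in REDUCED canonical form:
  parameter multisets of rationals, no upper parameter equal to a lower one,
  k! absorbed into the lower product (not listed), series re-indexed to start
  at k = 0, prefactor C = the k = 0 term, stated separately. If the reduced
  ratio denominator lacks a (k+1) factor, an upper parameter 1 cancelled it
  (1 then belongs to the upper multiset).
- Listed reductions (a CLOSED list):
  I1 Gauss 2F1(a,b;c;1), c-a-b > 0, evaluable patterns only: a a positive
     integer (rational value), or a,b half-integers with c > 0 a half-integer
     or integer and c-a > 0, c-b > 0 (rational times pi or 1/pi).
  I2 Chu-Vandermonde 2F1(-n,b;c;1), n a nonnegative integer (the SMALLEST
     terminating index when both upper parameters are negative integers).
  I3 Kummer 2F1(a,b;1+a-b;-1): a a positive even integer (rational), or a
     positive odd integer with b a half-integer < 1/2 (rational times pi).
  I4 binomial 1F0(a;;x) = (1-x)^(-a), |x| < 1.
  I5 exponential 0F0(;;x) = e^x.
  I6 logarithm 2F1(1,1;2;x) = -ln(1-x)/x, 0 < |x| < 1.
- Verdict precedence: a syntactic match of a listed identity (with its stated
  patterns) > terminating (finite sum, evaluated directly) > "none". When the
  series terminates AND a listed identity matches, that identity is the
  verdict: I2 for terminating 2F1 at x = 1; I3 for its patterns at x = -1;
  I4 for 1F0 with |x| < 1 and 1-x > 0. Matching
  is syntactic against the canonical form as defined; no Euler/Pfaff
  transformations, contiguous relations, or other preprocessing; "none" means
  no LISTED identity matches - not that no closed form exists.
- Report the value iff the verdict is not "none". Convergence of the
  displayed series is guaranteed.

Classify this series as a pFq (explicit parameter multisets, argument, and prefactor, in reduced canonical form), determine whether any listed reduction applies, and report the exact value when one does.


Key observation: t_0 being 7/9, the running product (prefactor 7/9) telescopes to a rising factorial.
Step ratio: r(k) = (-1) * (k-6/5) (k+5) / [(k+36/5) (k+1)] ; factor over Q: parameters, x = (-1), and C = 7/9.

At argument -1: a 2F1 with upper {-6/5, 5}, lower {36/5}, scaled by C = 7/9. Verdict: none - this 2F1 at x = -1 matches no listed pattern, and upper {-6/5, 5} holds no stopper.


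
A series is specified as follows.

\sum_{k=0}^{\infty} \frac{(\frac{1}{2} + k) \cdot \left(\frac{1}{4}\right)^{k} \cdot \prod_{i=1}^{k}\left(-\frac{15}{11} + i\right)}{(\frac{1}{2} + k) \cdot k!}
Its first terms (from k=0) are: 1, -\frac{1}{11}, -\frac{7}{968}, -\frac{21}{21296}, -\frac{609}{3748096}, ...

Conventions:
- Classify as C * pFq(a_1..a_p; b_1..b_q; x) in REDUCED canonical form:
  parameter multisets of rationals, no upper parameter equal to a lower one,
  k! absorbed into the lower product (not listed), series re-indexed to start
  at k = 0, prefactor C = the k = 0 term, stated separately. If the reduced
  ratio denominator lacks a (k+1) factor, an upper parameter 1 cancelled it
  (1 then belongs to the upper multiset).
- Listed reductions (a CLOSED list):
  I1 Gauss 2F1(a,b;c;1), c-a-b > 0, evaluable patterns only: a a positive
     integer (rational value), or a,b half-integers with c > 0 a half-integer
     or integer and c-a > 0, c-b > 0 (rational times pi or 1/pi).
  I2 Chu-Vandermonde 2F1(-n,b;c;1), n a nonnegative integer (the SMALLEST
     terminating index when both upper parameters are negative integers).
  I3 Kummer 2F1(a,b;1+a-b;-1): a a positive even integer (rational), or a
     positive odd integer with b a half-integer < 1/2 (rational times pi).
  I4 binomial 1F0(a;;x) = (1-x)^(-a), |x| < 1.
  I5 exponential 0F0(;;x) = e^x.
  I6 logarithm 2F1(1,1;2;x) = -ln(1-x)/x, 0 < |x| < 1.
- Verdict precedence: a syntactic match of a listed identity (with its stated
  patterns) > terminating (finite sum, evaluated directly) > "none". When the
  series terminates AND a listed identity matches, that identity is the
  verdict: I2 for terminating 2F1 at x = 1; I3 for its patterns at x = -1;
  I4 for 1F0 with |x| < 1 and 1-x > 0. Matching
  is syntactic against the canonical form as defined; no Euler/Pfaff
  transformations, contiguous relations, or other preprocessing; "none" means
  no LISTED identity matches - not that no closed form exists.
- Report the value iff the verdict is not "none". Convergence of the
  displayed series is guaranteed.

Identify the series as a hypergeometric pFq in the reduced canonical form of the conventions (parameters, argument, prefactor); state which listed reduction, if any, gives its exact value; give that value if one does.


With C = 1: the canonical form is 1F0(-\frac{4}{11}; -; \frac{1}{4}). Verdict: the I4 binomial reduction applies (the 1F0 binomial series: exponent 4/11, x = \frac{1}{4}). Exact value: \left(\frac{3}{4}\right)^{\frac{4}{11}}.

Key observation: from the first term 1: striking the common factor k + 1/2 reduces the term (C = 1, x = 1/4).
Term ratio: r(k) = \frac{1}{4} * (k-\frac{4}{11}) / [(k+1)] - rational in k. x = \frac{1}{4}; t_0 = 1; negate the roots.
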